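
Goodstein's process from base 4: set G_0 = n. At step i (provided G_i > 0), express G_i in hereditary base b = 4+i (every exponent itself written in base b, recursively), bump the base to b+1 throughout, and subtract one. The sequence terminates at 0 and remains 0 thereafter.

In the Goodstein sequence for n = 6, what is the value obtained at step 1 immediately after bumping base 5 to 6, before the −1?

G_0=6  [base 4] 4 + 2  →[4↦5]→  5 + 2 = 7  −1 ⇒ G_1=6
G_1=6  [base 5] 5 + 1  →[5↦6]→  6 + 1 = 7  −1 ⇒ G_2=6

7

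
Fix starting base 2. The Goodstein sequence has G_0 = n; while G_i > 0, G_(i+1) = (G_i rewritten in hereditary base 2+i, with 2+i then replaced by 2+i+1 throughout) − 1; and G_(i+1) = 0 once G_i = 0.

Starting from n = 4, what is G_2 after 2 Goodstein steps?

41

i=0: 4 = 2^2 (b=2); 2→3: 3^3 = 27; 27−1 = 26
i=1: 26 = 2·3^2 + 2·3 + 2 (b=3); 3→4: 2·4^2 + 2·4 + 2 = 42; 42−1 = 41
i=2: 41 = 2·4^2 + 2·4 + 1 (b=4); 4→5: 2·5^2 + 2·5 + 1 = 61; 61−1 = 60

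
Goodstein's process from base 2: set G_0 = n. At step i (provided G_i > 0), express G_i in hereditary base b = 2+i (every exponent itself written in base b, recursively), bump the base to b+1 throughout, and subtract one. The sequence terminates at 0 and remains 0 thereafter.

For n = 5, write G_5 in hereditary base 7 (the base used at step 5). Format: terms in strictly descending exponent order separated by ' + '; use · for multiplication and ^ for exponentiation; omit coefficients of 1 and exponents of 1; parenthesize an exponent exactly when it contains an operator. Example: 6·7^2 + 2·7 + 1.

G_0 = 5. HB_2(5) = 2^2 + 1. Bump = 28. G_1 = 27.
G_1 = 27. HB_3(27) = 3^3. Bump = 256. G_2 = 255.
G_2 = 255. HB_4(255) = 3·4^3 + 3·4^2 + 3·4 + 3. Bump = 468. G_3 = 467.
G_3 = 467. HB_5(467) = 3·5^3 + 3·5^2 + 3·5 + 2. Bump = 776. G_4 = 775.
G_4 = 775. HB_6(775) = 3·6^3 + 3·6^2 + 3·6 + 1. Bump = 1198. G_5 = 1197.
G_5 = 1197. HB_7(1197) = 3·7^3 + 3·7^2 + 3·7. Bump = 1752. G_6 = 1751.

3·7^3 + 3·7^2 + 3·7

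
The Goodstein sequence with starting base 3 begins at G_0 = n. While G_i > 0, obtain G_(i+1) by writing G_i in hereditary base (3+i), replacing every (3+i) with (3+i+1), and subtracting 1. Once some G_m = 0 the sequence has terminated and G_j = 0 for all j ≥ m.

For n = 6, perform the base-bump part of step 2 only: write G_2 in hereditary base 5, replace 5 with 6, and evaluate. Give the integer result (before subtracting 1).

8

G_0=6  [base 3] 2·3  →[3↦4]→  2·4 = 8  −1 ⇒ G_1=7
G_1=7  [base 4] 4 + 3  →[4↦5]→  5 + 3 = 8  −1 ⇒ G_2=7
G_2=7  [base 5] 5 + 2  →[5↦6]→  6 + 2 = 8  −1 ⇒ G_3=7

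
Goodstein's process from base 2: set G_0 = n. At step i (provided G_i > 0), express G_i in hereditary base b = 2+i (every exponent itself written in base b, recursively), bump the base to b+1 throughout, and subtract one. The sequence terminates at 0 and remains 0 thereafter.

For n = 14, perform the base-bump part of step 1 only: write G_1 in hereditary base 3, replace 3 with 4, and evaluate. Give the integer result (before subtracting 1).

i=0: 14 = 2^(2 + 1) + 2^2 + 2 (b=2); 2→3: 3^(3 + 1) + 3^3 + 3 = 111; 111−1 = 110
i=1: 110 = 3^(3 + 1) + 3^3 + 2 (b=3); 3→4: 4^(4 + 1) + 4^4 + 2 = 1282; 1282−1 = 1281

1282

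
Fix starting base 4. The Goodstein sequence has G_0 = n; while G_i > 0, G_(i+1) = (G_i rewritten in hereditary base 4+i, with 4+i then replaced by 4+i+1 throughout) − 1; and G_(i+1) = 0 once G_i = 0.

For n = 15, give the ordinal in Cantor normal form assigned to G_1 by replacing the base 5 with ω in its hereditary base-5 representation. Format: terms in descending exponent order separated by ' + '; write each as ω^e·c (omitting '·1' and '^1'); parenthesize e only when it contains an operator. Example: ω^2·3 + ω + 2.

ω·3 + 2

G_0 = 15. HB_4(15) = 3·4 + 3. Bump = 18. G_1 = 17.
G_1 = 17. HB_5(17) = 3·5 + 2. Bump = 20. G_2 = 19.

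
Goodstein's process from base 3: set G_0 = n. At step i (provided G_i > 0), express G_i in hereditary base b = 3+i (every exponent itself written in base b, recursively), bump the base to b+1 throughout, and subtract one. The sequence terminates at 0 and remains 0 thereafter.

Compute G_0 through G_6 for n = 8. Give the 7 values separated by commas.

(0) 8|_3 = 2·3 + 2 ↦ 2·4 + 2|_4 = 10 ⇒ 9
(1) 9|_4 = 2·4 + 1 ↦ 2·5 + 1|_5 = 11 ⇒ 10
(2) 10|_5 = 2·5 ↦ 2·6|_6 = 12 ⇒ 11
(3) 11|_6 = 6 + 5 ↦ 7 + 5|_7 = 12 ⇒ 11
(4) 11|_7 = 7 + 4 ↦ 8 + 4|_8 = 12 ⇒ 11
(5) 11|_8 = 8 + 3 ↦ 9 + 3|_9 = 12 ⇒ 11

8, 9, 10, 11, 11, 11, 11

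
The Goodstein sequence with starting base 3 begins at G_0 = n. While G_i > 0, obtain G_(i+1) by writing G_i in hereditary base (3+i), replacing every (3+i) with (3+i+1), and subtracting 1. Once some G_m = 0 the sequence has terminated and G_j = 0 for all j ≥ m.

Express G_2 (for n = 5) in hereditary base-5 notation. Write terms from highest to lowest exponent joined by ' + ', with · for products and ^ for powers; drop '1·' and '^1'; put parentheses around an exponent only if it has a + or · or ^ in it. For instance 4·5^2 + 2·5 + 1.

5

i=0: 5 = 3 + 2 (b=3); 3→4: 4 + 2 = 6; 6−1 = 5
i=1: 5 = 4 + 1 (b=4); 4→5: 5 + 1 = 6; 6−1 = 5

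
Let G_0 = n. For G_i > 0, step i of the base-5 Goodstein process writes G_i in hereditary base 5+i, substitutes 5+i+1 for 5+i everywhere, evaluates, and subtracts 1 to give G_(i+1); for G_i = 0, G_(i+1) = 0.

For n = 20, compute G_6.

33

step 0: 20 = 4·5; sub 6 for 5: 4·6; = 24; G_1 = 24−1 = 23
step 1: 23 = 3·6 + 5; sub 7 for 6: 3·7 + 5; = 26; G_2 = 26−1 = 25
step 2: 25 = 3·7 + 4; sub 8 for 7: 3·8 + 4; = 28; G_3 = 28−1 = 27
step 3: 27 = 3·8 + 3; sub 9 for 8: 3·9 + 3; = 30; G_4 = 30−1 = 29
step 4: 29 = 3·9 + 2; sub 10 for 9: 3·10 + 2; = 32; G_5 = 32−1 = 31
step 5: 31 = 3·10 + 1; sub 11 for 10: 3·11 + 1; = 34; G_6 = 34−1 = 33
step 6: 33 = 3·11; sub 12 for 11: 3·12; = 36; G_7 = 36−1 = 35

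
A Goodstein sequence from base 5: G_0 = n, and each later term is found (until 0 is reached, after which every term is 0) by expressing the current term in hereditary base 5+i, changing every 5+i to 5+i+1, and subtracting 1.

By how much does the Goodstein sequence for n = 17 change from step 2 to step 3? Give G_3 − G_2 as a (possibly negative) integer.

G_0 = 17. HB_5(17) = 3·5 + 2. Bump = 20. G_1 = 19.
G_1 = 19. HB_6(19) = 3·6 + 1. Bump = 22. G_2 = 21.
G_2 = 21. HB_7(21) = 3·7. Bump = 24. G_3 = 23.

2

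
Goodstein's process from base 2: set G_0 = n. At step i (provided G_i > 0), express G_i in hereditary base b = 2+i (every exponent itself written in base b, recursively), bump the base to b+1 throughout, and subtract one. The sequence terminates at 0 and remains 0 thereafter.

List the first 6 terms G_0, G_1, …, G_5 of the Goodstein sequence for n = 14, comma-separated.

14, 110, 1281, 18750, 326591, 5862840

14 —HB2→ 2^(2 + 1) + 2^2 + 2 —bump→ 3^(3 + 1) + 3^3 + 3 = 111 —(−1)→ 110
110 —HB3→ 3^(3 + 1) + 3^3 + 2 —bump→ 4^(4 + 1) + 4^4 + 2 = 1282 —(−1)→ 1281
1281 —HB4→ 4^(4 + 1) + 4^4 + 1 —bump→ 5^(5 + 1) + 5^5 + 1 = 18751 —(−1)→ 18750
18750 —HB5→ 5^(5 + 1) + 5^5 —bump→ 6^(6 + 1) + 6^6 = 326592 —(−1)→ 326591
326591 —HB6→ 6^(6 + 1) + 5·6^5 + 5·6^4 + 5·6^3 + 5·6^2 + 5·6 + 5 —bump→ 7^(7 + 1) + 5·7^5 + 5·7^4 + 5·7^3 + 5·7^2 + 5·7 + 5 = 5862841 —(−1)→ 5862840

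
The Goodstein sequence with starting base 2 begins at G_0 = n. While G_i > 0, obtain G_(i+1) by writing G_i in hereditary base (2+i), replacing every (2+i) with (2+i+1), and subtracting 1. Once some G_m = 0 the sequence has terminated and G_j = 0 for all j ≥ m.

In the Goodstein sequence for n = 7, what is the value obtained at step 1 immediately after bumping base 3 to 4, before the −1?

G_0=7  [base 2] 2^2 + 2 + 1  →[2↦3]→  3^3 + 3 + 1 = 31  −1 ⇒ G_1=30
G_1=30  [base 3] 3^3 + 3  →[3↦4]→  4^4 + 4 = 260  −1 ⇒ G_2=259

260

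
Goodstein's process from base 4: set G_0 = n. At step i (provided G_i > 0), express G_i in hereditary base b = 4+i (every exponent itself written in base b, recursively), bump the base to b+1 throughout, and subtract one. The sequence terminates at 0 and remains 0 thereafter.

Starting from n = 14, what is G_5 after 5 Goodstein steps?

22

G_0 = 14. HB_4(14) = 3·4 + 2. Bump = 17. G_1 = 16.
G_1 = 16. HB_5(16) = 3·5 + 1. Bump = 19. G_2 = 18.
G_2 = 18. HB_6(18) = 3·6. Bump = 21. G_3 = 20.
G_3 = 20. HB_7(20) = 2·7 + 6. Bump = 22. G_4 = 21.
G_4 = 21. HB_8(21) = 2·8 + 5. Bump = 23. G_5 = 22.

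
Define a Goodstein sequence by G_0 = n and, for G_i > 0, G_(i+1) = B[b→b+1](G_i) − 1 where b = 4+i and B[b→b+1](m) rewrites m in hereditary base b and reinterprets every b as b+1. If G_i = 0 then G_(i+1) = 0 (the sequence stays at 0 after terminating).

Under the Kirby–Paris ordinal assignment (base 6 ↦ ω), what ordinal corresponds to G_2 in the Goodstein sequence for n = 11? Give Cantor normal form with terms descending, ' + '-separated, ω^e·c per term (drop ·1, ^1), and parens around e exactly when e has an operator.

ω·2 + 1

i=0: 11 = 2·4 + 3 (b=4); 4→5: 2·5 + 3 = 13; 13−1 = 12
i=1: 12 = 2·5 + 2 (b=5); 5→6: 2·6 + 2 = 14; 14−1 = 13
i=2: 13 = 2·6 + 1 (b=6); 6→7: 2·7 + 1 = 15; 15−1 = 14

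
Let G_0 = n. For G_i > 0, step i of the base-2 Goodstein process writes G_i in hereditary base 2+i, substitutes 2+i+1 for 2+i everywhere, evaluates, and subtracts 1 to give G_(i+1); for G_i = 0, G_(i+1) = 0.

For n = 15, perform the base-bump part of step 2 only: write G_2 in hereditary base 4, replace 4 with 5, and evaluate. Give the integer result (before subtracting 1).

[0] 15 ≡ 2^(2 + 1) + 2^2 + 2 + 1 (base 2). Lift 3: 112. −1: 111.
[1] 111 ≡ 3^(3 + 1) + 3^3 + 3 (base 3). Lift 4: 1284. −1: 1283.
[2] 1283 ≡ 4^(4 + 1) + 4^4 + 3 (base 4). Lift 5: 18753. −1: 18752.

18753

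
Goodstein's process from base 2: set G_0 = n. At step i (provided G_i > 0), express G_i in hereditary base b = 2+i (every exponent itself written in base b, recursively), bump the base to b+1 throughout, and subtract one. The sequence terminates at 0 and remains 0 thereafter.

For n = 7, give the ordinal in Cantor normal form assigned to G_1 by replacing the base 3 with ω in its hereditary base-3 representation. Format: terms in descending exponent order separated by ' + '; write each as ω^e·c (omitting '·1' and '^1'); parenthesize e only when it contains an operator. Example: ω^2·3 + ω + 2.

7 —HB2→ 2^2 + 2 + 1 —bump→ 3^3 + 3 + 1 = 31 —(−1)→ 30
30 —HB3→ 3^3 + 3 —bump→ 4^4 + 4 = 260 —(−1)→ 259

ω^ω + ω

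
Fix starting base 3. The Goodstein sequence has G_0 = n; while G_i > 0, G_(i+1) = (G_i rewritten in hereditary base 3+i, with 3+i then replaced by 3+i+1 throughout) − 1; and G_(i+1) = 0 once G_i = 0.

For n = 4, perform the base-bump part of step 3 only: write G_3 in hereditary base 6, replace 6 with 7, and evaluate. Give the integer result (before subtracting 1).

4 —HB3→ 3 + 1 —bump→ 4 + 1 = 5 —(−1)→ 4
4 —HB4→ 4 —bump→ 5 = 5 —(−1)→ 4
4 —HB5→ 4 —bump→ 4 = 4 —(−1)→ 3

3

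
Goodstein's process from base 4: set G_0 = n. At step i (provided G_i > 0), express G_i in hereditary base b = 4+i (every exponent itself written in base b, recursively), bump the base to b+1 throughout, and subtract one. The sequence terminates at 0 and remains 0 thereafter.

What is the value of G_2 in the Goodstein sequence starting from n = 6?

base 4: 6 = 4 + 2; at 5: 5 + 2 = 7; next = 6
base 5: 6 = 5 + 1; at 6: 6 + 1 = 7; next = 6

6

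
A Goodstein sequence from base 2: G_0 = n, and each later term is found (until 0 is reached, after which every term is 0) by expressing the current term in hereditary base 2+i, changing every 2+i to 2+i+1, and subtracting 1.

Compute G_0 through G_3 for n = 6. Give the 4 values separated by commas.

6, 29, 257, 3125

step 0: 6 = 2^2 + 2; sub 3 for 2: 3^3 + 3; = 30; G_1 = 30−1 = 29
step 1: 29 = 3^3 + 2; sub 4 for 3: 4^4 + 2; = 258; G_2 = 258−1 = 257
step 2: 257 = 4^4 + 1; sub 5 for 4: 5^5 + 1; = 3126; G_3 = 3126−1 = 3125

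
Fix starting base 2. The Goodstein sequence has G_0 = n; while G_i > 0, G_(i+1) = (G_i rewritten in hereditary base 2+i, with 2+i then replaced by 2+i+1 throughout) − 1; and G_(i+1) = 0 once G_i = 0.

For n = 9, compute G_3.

9842

9 —HB2→ 2^(2 + 1) + 1 —bump→ 3^(3 + 1) + 1 = 82 —(−1)→ 81
81 —HB3→ 3^(3 + 1) —bump→ 4^(4 + 1) = 1024 —(−1)→ 1023
1023 —HB4→ 3·4^4 + 3·4^3 + 3·4^2 + 3·4 + 3 —bump→ 3·5^5 + 3·5^3 + 3·5^2 + 3·5 + 3 = 9843 —(−1)→ 9842
9842 —HB5→ 3·5^5 + 3·5^3 + 3·5^2 + 3·5 + 2 —bump→ 3·6^6 + 3·6^3 + 3·6^2 + 3·6 + 2 = 140744 —(−1)→ 140743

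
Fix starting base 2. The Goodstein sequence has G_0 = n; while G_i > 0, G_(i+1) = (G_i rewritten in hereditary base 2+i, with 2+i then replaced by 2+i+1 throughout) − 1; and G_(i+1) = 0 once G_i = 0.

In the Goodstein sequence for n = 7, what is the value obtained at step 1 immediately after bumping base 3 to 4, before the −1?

260

(0) 7|_2 = 2^2 + 2 + 1 ↦ 3^3 + 3 + 1|_3 = 31 ⇒ 30
(1) 30|_3 = 3^3 + 3 ↦ 4^4 + 4|_4 = 260 ⇒ 259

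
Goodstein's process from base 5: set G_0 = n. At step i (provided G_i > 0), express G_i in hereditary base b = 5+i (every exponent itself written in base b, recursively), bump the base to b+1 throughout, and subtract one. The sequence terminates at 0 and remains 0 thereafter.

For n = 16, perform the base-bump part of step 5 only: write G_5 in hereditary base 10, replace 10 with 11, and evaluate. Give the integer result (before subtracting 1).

base 5: 16 = 3·5 + 1; at 6: 3·6 + 1 = 19; next = 18
base 6: 18 = 3·6; at 7: 3·7 = 21; next = 20
base 7: 20 = 2·7 + 6; at 8: 2·8 + 6 = 22; next = 21
base 8: 21 = 2·8 + 5; at 9: 2·9 + 5 = 23; next = 22
base 9: 22 = 2·9 + 4; at 10: 2·10 + 4 = 24; next = 23
base 10: 23 = 2·10 + 3; at 11: 2·11 + 3 = 25; next = 24

25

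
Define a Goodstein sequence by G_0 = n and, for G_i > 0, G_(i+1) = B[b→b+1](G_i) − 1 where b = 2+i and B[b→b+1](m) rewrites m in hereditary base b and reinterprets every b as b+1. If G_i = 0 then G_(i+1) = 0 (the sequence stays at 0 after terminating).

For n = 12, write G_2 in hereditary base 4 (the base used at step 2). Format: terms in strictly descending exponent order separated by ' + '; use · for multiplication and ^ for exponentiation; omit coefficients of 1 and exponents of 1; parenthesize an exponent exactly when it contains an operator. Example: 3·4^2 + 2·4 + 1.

G_0 = 12. HB_2(12) = 2^(2 + 1) + 2^2. Bump = 108. G_1 = 107.
G_1 = 107. HB_3(107) = 3^(3 + 1) + 2·3^2 + 2·3 + 2. Bump = 1066. G_2 = 1065.
G_2 = 1065. HB_4(1065) = 4^(4 + 1) + 2·4^2 + 2·4 + 1. Bump = 15686. G_3 = 15685.

4^(4 + 1) + 2·4^2 + 2·4 + 1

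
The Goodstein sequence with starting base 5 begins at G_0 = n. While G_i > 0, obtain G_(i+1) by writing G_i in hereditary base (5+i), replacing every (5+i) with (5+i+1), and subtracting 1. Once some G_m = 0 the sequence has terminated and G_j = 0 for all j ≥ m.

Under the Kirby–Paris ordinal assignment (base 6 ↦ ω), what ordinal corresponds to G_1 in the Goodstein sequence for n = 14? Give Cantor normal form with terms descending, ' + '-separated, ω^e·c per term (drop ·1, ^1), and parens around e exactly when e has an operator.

G_0 = 14. HB_5(14) = 2·5 + 4. Bump = 16. G_1 = 15.
G_1 = 15. HB_6(15) = 2·6 + 3. Bump = 17. G_2 = 16.

ω·2 + 3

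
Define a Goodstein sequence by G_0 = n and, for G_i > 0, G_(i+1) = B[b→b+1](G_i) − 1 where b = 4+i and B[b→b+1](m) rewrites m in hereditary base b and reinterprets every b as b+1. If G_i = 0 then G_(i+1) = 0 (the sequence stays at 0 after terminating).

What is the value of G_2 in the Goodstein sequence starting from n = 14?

base 4: 14 = 3·4 + 2; at 5: 3·5 + 2 = 17; next = 16
base 5: 16 = 3·5 + 1; at 6: 3·6 + 1 = 19; next = 18
base 6: 18 = 3·6; at 7: 3·7 = 21; next = 20

18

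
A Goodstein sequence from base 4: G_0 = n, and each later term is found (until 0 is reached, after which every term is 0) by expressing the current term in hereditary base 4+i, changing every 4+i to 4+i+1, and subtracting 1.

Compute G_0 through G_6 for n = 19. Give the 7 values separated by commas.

G_0=19  [base 4] 4^2 + 3  →[4↦5]→  5^2 + 3 = 28  −1 ⇒ G_1=27
G_1=27  [base 5] 5^2 + 2  →[5↦6]→  6^2 + 2 = 38  −1 ⇒ G_2=37
G_2=37  [base 6] 6^2 + 1  →[6↦7]→  7^2 + 1 = 50  −1 ⇒ G_3=49
G_3=49  [base 7] 7^2  →[7↦8]→  8^2 = 64  −1 ⇒ G_4=63
G_4=63  [base 8] 7·8 + 7  →[8↦9]→  7·9 + 7 = 70  −1 ⇒ G_5=69
G_5=69  [base 9] 7·9 + 6  →[9↦10]→  7·10 + 6 = 76  −1 ⇒ G_6=75

19, 27, 37, 49, 63, 69, 75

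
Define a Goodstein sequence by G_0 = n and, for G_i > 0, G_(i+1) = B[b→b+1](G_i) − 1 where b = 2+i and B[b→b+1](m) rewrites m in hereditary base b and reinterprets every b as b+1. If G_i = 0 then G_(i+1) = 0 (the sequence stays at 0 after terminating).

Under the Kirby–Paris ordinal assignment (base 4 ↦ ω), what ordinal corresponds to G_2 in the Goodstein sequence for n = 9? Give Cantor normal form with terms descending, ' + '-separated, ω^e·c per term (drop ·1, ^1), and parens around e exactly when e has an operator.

ω^ω·3 + ω^3·3 + ω^2·3 + ω·3 + 3

step 0: 9 = 2^(2 + 1) + 1; sub 3 for 2: 3^(3 + 1) + 1; = 82; G_1 = 82−1 = 81
step 1: 81 = 3^(3 + 1); sub 4 for 3: 4^(4 + 1); = 1024; G_2 = 1024−1 = 1023
step 2: 1023 = 3·4^4 + 3·4^3 + 3·4^2 + 3·4 + 3; sub 5 for 4: 3·5^5 + 3·5^3 + 3·5^2 + 3·5 + 3; = 9843; G_3 = 9843−1 = 9842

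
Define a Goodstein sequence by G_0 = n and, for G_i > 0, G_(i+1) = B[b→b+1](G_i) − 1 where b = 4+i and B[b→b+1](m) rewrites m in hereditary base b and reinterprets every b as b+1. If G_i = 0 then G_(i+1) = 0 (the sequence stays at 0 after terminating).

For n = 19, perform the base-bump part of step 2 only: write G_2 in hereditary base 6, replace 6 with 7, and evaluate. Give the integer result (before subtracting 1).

50

G_0 = 19. HB_4(19) = 4^2 + 3. Bump = 28. G_1 = 27.
G_1 = 27. HB_5(27) = 5^2 + 2. Bump = 38. G_2 = 37.
G_2 = 37. HB_6(37) = 6^2 + 1. Bump = 50. G_3 = 49.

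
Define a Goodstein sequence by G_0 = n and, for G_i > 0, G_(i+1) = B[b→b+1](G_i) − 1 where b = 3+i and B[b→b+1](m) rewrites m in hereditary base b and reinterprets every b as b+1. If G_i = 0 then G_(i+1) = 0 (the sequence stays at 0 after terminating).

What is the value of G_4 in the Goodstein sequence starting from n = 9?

9 —HB3→ 3^2 —bump→ 4^2 = 16 —(−1)→ 15
15 —HB4→ 3·4 + 3 —bump→ 3·5 + 3 = 18 —(−1)→ 17
17 —HB5→ 3·5 + 2 —bump→ 3·6 + 2 = 20 —(−1)→ 19
19 —HB6→ 3·6 + 1 —bump→ 3·7 + 1 = 22 —(−1)→ 21

21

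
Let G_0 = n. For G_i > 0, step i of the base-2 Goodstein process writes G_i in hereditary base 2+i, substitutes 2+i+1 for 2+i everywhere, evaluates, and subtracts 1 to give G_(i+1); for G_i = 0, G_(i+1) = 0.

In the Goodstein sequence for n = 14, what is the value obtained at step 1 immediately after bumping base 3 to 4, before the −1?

1282

base 2: 14 = 2^(2 + 1) + 2^2 + 2; at 3: 3^(3 + 1) + 3^3 + 3 = 111; next = 110
base 3: 110 = 3^(3 + 1) + 3^3 + 2; at 4: 4^(4 + 1) + 4^4 + 2 = 1282; next = 1281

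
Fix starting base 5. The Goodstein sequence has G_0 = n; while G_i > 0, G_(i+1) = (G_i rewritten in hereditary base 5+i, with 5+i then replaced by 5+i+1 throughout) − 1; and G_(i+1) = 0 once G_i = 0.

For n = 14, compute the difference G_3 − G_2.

1

[0] 14 ≡ 2·5 + 4 (base 5). Lift 6: 16. −1: 15.
[1] 15 ≡ 2·6 + 3 (base 6). Lift 7: 17. −1: 16.
[2] 16 ≡ 2·7 + 2 (base 7). Lift 8: 18. −1: 17.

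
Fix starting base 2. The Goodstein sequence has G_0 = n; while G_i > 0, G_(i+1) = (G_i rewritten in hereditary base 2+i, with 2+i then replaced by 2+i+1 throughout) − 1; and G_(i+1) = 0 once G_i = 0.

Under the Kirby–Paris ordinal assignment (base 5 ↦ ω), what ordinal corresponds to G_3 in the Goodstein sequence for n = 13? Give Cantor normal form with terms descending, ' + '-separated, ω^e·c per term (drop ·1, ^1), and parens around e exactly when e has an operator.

base 2: 13 = 2^(2 + 1) + 2^2 + 1; at 3: 3^(3 + 1) + 3^3 + 1 = 109; next = 108
base 3: 108 = 3^(3 + 1) + 3^3; at 4: 4^(4 + 1) + 4^4 = 1280; next = 1279
base 4: 1279 = 4^(4 + 1) + 3·4^3 + 3·4^2 + 3·4 + 3; at 5: 5^(5 + 1) + 3·5^3 + 3·5^2 + 3·5 + 3 = 16093; next = 16092
base 5: 16092 = 5^(5 + 1) + 3·5^3 + 3·5^2 + 3·5 + 2; at 6: 6^(6 + 1) + 3·6^3 + 3·6^2 + 3·6 + 2 = 280712; next = 280711

ω^(ω + 1) + ω^3·3 + ω^2·3 + ω·3 + 2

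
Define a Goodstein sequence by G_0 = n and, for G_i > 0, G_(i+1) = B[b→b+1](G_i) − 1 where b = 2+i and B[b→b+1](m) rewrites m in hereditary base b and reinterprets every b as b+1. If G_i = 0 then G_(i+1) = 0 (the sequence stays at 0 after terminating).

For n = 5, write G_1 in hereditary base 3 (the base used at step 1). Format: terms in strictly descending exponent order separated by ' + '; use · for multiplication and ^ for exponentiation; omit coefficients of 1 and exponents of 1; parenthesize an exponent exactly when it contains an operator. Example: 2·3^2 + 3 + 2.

5 —HB2→ 2^2 + 1 —bump→ 3^3 + 1 = 28 —(−1)→ 27
27 —HB3→ 3^3 —bump→ 4^4 = 256 —(−1)→ 255

3^3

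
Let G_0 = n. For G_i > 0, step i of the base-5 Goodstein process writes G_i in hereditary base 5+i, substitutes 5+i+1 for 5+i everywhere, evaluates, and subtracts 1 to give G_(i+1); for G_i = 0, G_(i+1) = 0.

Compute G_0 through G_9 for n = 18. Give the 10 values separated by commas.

18, 20, 22, 24, 26, 27, 28, 29, 30, 31

base 5: 18 = 3·5 + 3; at 6: 3·6 + 3 = 21; next = 20
base 6: 20 = 3·6 + 2; at 7: 3·7 + 2 = 23; next = 22
base 7: 22 = 3·7 + 1; at 8: 3·8 + 1 = 25; next = 24
base 8: 24 = 3·8; at 9: 3·9 = 27; next = 26
base 9: 26 = 2·9 + 8; at 10: 2·10 + 8 = 28; next = 27
base 10: 27 = 2·10 + 7; at 11: 2·11 + 7 = 29; next = 28
base 11: 28 = 2·11 + 6; at 12: 2·12 + 6 = 30; next = 29
base 12: 29 = 2·12 + 5; at 13: 2·13 + 5 = 31; next = 30
base 13: 30 = 2·13 + 4; at 14: 2·14 + 4 = 32; next = 31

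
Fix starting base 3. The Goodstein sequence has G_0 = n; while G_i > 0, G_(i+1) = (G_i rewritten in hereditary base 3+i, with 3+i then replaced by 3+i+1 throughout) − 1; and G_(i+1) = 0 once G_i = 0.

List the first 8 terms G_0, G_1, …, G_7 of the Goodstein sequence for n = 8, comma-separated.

8, 9, 10, 11, 11, 11, 11, 11

(0) 8|_3 = 2·3 + 2 ↦ 2·4 + 2|_4 = 10 ⇒ 9
(1) 9|_4 = 2·4 + 1 ↦ 2·5 + 1|_5 = 11 ⇒ 10
(2) 10|_5 = 2·5 ↦ 2·6|_6 = 12 ⇒ 11
(3) 11|_6 = 6 + 5 ↦ 7 + 5|_7 = 12 ⇒ 11
(4) 11|_7 = 7 + 4 ↦ 8 + 4|_8 = 12 ⇒ 11
(5) 11|_8 = 8 + 3 ↦ 9 + 3|_9 = 12 ⇒ 11
(6) 11|_9 = 9 + 2 ↦ 10 + 2|_10 = 12 ⇒ 11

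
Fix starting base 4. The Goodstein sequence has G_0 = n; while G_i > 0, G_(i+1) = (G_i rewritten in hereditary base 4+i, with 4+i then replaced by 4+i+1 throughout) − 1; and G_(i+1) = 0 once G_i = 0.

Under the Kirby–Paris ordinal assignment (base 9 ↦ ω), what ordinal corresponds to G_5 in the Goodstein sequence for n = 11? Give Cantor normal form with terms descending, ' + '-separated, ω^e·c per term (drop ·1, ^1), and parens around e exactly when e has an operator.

ω + 6

step 0: 11 = 2·4 + 3; sub 5 for 4: 2·5 + 3; = 13; G_1 = 13−1 = 12
step 1: 12 = 2·5 + 2; sub 6 for 5: 2·6 + 2; = 14; G_2 = 14−1 = 13
step 2: 13 = 2·6 + 1; sub 7 for 6: 2·7 + 1; = 15; G_3 = 15−1 = 14
step 3: 14 = 2·7; sub 8 for 7: 2·8; = 16; G_4 = 16−1 = 15
step 4: 15 = 8 + 7; sub 9 for 8: 9 + 7; = 16; G_5 = 16−1 = 15
step 5: 15 = 9 + 6; sub 10 for 9: 10 + 6; = 16; G_6 = 16−1 = 15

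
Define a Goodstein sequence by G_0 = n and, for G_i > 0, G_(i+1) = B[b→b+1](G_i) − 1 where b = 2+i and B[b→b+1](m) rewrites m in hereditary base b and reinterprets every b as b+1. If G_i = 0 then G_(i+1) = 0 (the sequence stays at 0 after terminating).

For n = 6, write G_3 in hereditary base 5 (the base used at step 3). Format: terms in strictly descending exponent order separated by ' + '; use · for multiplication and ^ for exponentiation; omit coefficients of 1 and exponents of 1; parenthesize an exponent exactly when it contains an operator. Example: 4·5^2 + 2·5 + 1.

6 —HB2→ 2^2 + 2 —bump→ 3^3 + 3 = 30 —(−1)→ 29
29 —HB3→ 3^3 + 2 —bump→ 4^4 + 2 = 258 —(−1)→ 257
257 —HB4→ 4^4 + 1 —bump→ 5^5 + 1 = 3126 —(−1)→ 3125
3125 —HB5→ 5^5 —bump→ 6^6 = 46656 —(−1)→ 46655

5^5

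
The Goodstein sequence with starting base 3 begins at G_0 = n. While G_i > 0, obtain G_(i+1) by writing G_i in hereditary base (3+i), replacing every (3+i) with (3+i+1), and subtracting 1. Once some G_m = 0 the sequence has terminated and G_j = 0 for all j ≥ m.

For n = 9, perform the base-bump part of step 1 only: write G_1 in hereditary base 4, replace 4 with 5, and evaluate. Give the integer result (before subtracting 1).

18

base 3: 9 = 3^2; at 4: 4^2 = 16; next = 15
base 4: 15 = 3·4 + 3; at 5: 3·5 + 3 = 18; next = 17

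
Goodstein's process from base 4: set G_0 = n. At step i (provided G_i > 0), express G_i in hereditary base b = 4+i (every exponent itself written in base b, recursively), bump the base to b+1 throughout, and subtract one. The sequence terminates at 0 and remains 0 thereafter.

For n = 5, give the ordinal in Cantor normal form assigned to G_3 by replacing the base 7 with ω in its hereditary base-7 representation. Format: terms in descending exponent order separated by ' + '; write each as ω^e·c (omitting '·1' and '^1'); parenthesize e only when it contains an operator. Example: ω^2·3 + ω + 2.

base 4: 5 = 4 + 1; at 5: 5 + 1 = 6; next = 5
base 5: 5 = 5; at 6: 6 = 6; next = 5
base 6: 5 = 5; at 7: 5 = 5; next = 4
base 7: 4 = 4; at 8: 4 = 4; next = 3

4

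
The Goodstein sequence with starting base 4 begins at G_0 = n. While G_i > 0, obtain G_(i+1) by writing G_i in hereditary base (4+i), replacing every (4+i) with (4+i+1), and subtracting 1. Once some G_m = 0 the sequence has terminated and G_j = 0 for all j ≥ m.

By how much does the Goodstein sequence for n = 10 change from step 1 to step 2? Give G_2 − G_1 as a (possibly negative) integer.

base 4: 10 = 2·4 + 2; at 5: 2·5 + 2 = 12; next = 11
base 5: 11 = 2·5 + 1; at 6: 2·6 + 1 = 13; next = 12

1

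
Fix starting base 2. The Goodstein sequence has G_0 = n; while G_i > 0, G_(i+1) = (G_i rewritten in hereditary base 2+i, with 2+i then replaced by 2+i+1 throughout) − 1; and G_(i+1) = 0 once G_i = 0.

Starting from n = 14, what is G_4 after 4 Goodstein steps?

i=0: 14 = 2^(2 + 1) + 2^2 + 2 (b=2); 2→3: 3^(3 + 1) + 3^3 + 3 = 111; 111−1 = 110
i=1: 110 = 3^(3 + 1) + 3^3 + 2 (b=3); 3→4: 4^(4 + 1) + 4^4 + 2 = 1282; 1282−1 = 1281
i=2: 1281 = 4^(4 + 1) + 4^4 + 1 (b=4); 4→5: 5^(5 + 1) + 5^5 + 1 = 18751; 18751−1 = 18750
i=3: 18750 = 5^(5 + 1) + 5^5 (b=5); 5→6: 6^(6 + 1) + 6^6 = 326592; 326592−1 = 326591

326591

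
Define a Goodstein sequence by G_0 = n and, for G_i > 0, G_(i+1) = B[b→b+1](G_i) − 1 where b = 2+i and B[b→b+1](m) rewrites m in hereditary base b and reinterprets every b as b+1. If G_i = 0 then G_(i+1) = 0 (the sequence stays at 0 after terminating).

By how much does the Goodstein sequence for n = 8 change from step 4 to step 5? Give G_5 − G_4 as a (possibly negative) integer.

8 —HB2→ 2^(2 + 1) —bump→ 3^(3 + 1) = 81 —(−1)→ 80
80 —HB3→ 2·3^3 + 2·3^2 + 2·3 + 2 —bump→ 2·4^4 + 2·4^2 + 2·4 + 2 = 554 —(−1)→ 553
553 —HB4→ 2·4^4 + 2·4^2 + 2·4 + 1 —bump→ 2·5^5 + 2·5^2 + 2·5 + 1 = 6311 —(−1)→ 6310
6310 —HB5→ 2·5^5 + 2·5^2 + 2·5 —bump→ 2·6^6 + 2·6^2 + 2·6 = 93396 —(−1)→ 93395
93395 —HB6→ 2·6^6 + 2·6^2 + 6 + 5 —bump→ 2·7^7 + 2·7^2 + 7 + 5 = 1647196 —(−1)→ 1647195

1553800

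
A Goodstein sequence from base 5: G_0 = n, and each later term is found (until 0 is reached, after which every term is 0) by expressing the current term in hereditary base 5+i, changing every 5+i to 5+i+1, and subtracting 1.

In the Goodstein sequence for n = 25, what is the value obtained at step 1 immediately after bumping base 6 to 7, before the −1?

40

(0) 25|_5 = 5^2 ↦ 6^2|_6 = 36 ⇒ 35
(1) 35|_6 = 5·6 + 5 ↦ 5·7 + 5|_7 = 40 ⇒ 39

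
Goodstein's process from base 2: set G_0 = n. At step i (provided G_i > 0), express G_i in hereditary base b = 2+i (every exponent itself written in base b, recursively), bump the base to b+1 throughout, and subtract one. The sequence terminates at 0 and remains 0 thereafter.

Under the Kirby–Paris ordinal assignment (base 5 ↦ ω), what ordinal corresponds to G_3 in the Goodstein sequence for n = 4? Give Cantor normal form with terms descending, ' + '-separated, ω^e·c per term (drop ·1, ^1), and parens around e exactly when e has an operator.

ω^2·2 + ω·2

4 —HB2→ 2^2 —bump→ 3^3 = 27 —(−1)→ 26
26 —HB3→ 2·3^2 + 2·3 + 2 —bump→ 2·4^2 + 2·4 + 2 = 42 —(−1)→ 41
41 —HB4→ 2·4^2 + 2·4 + 1 —bump→ 2·5^2 + 2·5 + 1 = 61 —(−1)→ 60
60 —HB5→ 2·5^2 + 2·5 —bump→ 2·6^2 + 2·6 = 84 —(−1)→ 83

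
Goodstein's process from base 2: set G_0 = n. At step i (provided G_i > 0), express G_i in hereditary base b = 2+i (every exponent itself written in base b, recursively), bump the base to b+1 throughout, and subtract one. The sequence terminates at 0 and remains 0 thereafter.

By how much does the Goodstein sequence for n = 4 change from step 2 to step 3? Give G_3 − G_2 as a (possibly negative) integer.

G_0=4  [base 2] 2^2  →[2↦3]→  3^3 = 27  −1 ⇒ G_1=26
G_1=26  [base 3] 2·3^2 + 2·3 + 2  →[3↦4]→  2·4^2 + 2·4 + 2 = 42  −1 ⇒ G_2=41
G_2=41  [base 4] 2·4^2 + 2·4 + 1  →[4↦5]→  2·5^2 + 2·5 + 1 = 61  −1 ⇒ G_3=60

19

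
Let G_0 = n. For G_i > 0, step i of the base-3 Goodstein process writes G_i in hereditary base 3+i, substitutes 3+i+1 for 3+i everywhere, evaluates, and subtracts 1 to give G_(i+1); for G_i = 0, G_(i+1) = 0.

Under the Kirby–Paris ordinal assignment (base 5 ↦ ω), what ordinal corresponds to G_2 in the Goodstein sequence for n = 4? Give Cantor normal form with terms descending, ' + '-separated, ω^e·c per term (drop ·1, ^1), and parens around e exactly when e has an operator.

G_0 = 4. HB_3(4) = 3 + 1. Bump = 5. G_1 = 4.
G_1 = 4. HB_4(4) = 4. Bump = 5. G_2 = 4.
G_2 = 4. HB_5(4) = 4. Bump = 4. G_3 = 3.

4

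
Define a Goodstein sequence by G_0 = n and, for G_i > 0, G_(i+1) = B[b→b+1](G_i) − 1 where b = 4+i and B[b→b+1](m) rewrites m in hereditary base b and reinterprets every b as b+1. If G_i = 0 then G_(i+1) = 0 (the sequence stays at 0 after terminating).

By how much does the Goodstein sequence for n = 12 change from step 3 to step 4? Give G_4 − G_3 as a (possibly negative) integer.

i=0: 12 = 3·4 (b=4); 4→5: 3·5 = 15; 15−1 = 14
i=1: 14 = 2·5 + 4 (b=5); 5→6: 2·6 + 4 = 16; 16−1 = 15
i=2: 15 = 2·6 + 3 (b=6); 6→7: 2·7 + 3 = 17; 17−1 = 16
i=3: 16 = 2·7 + 2 (b=7); 7→8: 2·8 + 2 = 18; 18−1 = 17

1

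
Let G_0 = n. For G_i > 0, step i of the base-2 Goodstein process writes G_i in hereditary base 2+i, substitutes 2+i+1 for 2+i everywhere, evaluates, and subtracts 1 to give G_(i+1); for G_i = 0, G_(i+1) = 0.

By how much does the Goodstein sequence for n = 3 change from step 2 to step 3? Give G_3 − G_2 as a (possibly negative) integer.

-1

[0] 3 ≡ 2 + 1 (base 2). Lift 3: 4. −1: 3.
[1] 3 ≡ 3 (base 3). Lift 4: 4. −1: 3.
[2] 3 ≡ 3 (base 4). Lift 5: 3. −1: 2.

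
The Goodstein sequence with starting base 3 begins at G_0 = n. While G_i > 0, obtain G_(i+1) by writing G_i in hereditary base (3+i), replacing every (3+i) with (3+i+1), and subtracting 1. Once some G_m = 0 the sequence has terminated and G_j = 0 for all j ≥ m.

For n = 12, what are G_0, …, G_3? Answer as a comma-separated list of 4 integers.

step 0: 12 = 3^2 + 3; sub 4 for 3: 4^2 + 4; = 20; G_1 = 20−1 = 19
step 1: 19 = 4^2 + 3; sub 5 for 4: 5^2 + 3; = 28; G_2 = 28−1 = 27
step 2: 27 = 5^2 + 2; sub 6 for 5: 6^2 + 2; = 38; G_3 = 38−1 = 37

12, 19, 27, 37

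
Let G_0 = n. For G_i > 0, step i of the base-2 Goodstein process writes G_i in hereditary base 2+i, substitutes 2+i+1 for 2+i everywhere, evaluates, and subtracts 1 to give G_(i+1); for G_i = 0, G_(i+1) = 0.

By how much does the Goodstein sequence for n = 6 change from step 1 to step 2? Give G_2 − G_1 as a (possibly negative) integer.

228

(0) 6|_2 = 2^2 + 2 ↦ 3^3 + 3|_3 = 30 ⇒ 29
(1) 29|_3 = 3^3 + 2 ↦ 4^4 + 2|_4 = 258 ⇒ 257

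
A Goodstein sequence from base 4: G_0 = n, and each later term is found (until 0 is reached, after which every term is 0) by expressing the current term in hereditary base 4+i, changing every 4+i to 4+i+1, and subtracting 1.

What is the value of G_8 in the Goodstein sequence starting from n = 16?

G_0=16  [base 4] 4^2  →[4↦5]→  5^2 = 25  −1 ⇒ G_1=24
G_1=24  [base 5] 4·5 + 4  →[5↦6]→  4·6 + 4 = 28  −1 ⇒ G_2=27
G_2=27  [base 6] 4·6 + 3  →[6↦7]→  4·7 + 3 = 31  −1 ⇒ G_3=30
G_3=30  [base 7] 4·7 + 2  →[7↦8]→  4·8 + 2 = 34  −1 ⇒ G_4=33
G_4=33  [base 8] 4·8 + 1  →[8↦9]→  4·9 + 1 = 37  −1 ⇒ G_5=36
G_5=36  [base 9] 4·9  →[9↦10]→  4·10 = 40  −1 ⇒ G_6=39
G_6=39  [base 10] 3·10 + 9  →[10↦11]→  3·11 + 9 = 42  −1 ⇒ G_7=41
G_7=41  [base 11] 3·11 + 8  →[11↦12]→  3·12 + 8 = 44  −1 ⇒ G_8=43

43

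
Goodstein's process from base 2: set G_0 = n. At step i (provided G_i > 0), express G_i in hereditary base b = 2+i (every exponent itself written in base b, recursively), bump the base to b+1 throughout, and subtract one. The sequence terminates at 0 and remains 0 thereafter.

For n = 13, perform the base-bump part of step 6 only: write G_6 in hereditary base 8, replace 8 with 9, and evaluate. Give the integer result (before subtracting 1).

G_0=13  [base 2] 2^(2 + 1) + 2^2 + 1  →[2↦3]→  3^(3 + 1) + 3^3 + 1 = 109  −1 ⇒ G_1=108
G_1=108  [base 3] 3^(3 + 1) + 3^3  →[3↦4]→  4^(4 + 1) + 4^4 = 1280  −1 ⇒ G_2=1279
G_2=1279  [base 4] 4^(4 + 1) + 3·4^3 + 3·4^2 + 3·4 + 3  →[4↦5]→  5^(5 + 1) + 3·5^3 + 3·5^2 + 3·5 + 3 = 16093  −1 ⇒ G_3=16092
G_3=16092  [base 5] 5^(5 + 1) + 3·5^3 + 3·5^2 + 3·5 + 2  →[5↦6]→  6^(6 + 1) + 3·6^3 + 3·6^2 + 3·6 + 2 = 280712  −1 ⇒ G_4=280711
G_4=280711  [base 6] 6^(6 + 1) + 3·6^3 + 3·6^2 + 3·6 + 1  →[6↦7]→  7^(7 + 1) + 3·7^3 + 3·7^2 + 3·7 + 1 = 5765999  −1 ⇒ G_5=5765998
G_5=5765998  [base 7] 7^(7 + 1) + 3·7^3 + 3·7^2 + 3·7  →[7↦8]→  8^(8 + 1) + 3·8^3 + 3·8^2 + 3·8 = 134219480  −1 ⇒ G_6=134219479
G_6=134219479  [base 8] 8^(8 + 1) + 3·8^3 + 3·8^2 + 2·8 + 7  →[8↦9]→  9^(9 + 1) + 3·9^3 + 3·9^2 + 2·9 + 7 = 3486786856  −1 ⇒ G_7=3486786855

3486786856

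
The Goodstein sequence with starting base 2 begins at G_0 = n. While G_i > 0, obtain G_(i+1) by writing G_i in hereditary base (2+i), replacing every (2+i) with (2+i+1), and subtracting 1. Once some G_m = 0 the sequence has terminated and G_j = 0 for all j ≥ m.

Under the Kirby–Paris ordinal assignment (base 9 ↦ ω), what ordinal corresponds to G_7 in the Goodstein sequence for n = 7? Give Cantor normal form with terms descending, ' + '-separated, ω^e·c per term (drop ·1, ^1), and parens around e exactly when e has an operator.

ω^7·7 + ω^6·7 + ω^5·7 + ω^4·7 + ω^3·7 + ω^2·7 + ω·7 + 6

i=0: 7 = 2^2 + 2 + 1 (b=2); 2→3: 3^3 + 3 + 1 = 31; 31−1 = 30
i=1: 30 = 3^3 + 3 (b=3); 3→4: 4^4 + 4 = 260; 260−1 = 259
i=2: 259 = 4^4 + 3 (b=4); 4→5: 5^5 + 3 = 3128; 3128−1 = 3127
i=3: 3127 = 5^5 + 2 (b=5); 5→6: 6^6 + 2 = 46658; 46658−1 = 46657
i=4: 46657 = 6^6 + 1 (b=6); 6→7: 7^7 + 1 = 823544; 823544−1 = 823543
i=5: 823543 = 7^7 (b=7); 7→8: 8^8 = 16777216; 16777216−1 = 16777215
i=6: 16777215 = 7·8^7 + 7·8^6 + 7·8^5 + 7·8^4 + 7·8^3 + 7·8^2 + 7·8 + 7 (b=8); 8→9: 7·9^7 + 7·9^6 + 7·9^5 + 7·9^4 + 7·9^3 + 7·9^2 + 7·9 + 7 = 37665880; 37665880−1 = 37665879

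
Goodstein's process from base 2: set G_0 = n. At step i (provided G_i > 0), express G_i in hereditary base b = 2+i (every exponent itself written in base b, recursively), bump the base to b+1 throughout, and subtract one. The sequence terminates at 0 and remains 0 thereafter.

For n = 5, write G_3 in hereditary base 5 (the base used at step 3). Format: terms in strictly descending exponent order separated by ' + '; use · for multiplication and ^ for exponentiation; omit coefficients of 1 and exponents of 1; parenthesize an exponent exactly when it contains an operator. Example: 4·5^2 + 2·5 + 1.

G_0=5  [base 2] 2^2 + 1  →[2↦3]→  3^3 + 1 = 28  −1 ⇒ G_1=27
G_1=27  [base 3] 3^3  →[3↦4]→  4^4 = 256  −1 ⇒ G_2=255
G_2=255  [base 4] 3·4^3 + 3·4^2 + 3·4 + 3  →[4↦5]→  3·5^3 + 3·5^2 + 3·5 + 3 = 468  −1 ⇒ G_3=467
G_3=467  [base 5] 3·5^3 + 3·5^2 + 3·5 + 2  →[5↦6]→  3·6^3 + 3·6^2 + 3·6 + 2 = 776  −1 ⇒ G_4=775

3·5^3 + 3·5^2 + 3·5 + 2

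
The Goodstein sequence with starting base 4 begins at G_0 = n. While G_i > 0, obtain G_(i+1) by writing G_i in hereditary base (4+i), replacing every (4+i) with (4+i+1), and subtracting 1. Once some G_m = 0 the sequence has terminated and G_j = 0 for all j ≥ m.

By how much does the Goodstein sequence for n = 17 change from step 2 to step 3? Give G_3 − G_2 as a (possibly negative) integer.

4

i=0: 17 = 4^2 + 1 (b=4); 4→5: 5^2 + 1 = 26; 26−1 = 25
i=1: 25 = 5^2 (b=5); 5→6: 6^2 = 36; 36−1 = 35
i=2: 35 = 5·6 + 5 (b=6); 6→7: 5·7 + 5 = 40; 40−1 = 39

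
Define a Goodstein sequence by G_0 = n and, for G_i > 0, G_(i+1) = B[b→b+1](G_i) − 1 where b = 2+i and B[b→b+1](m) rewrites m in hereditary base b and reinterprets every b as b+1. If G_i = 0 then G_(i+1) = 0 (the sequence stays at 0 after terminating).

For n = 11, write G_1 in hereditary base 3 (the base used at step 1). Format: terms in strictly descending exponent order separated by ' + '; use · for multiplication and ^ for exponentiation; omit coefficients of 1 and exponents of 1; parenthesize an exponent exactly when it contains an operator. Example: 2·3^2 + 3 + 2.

3^(3 + 1) + 3

step 0: 11 = 2^(2 + 1) + 2 + 1; sub 3 for 2: 3^(3 + 1) + 3 + 1; = 85; G_1 = 85−1 = 84
step 1: 84 = 3^(3 + 1) + 3; sub 4 for 3: 4^(4 + 1) + 4; = 1028; G_2 = 1028−1 = 1027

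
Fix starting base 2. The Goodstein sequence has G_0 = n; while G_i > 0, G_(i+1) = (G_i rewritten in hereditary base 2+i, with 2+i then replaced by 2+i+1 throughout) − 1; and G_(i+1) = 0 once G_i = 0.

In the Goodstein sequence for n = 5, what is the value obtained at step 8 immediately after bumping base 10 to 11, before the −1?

G_0=5  [base 2] 2^2 + 1  →[2↦3]→  3^3 + 1 = 28  −1 ⇒ G_1=27
G_1=27  [base 3] 3^3  →[3↦4]→  4^4 = 256  −1 ⇒ G_2=255
G_2=255  [base 4] 3·4^3 + 3·4^2 + 3·4 + 3  →[4↦5]→  3·5^3 + 3·5^2 + 3·5 + 3 = 468  −1 ⇒ G_3=467
G_3=467  [base 5] 3·5^3 + 3·5^2 + 3·5 + 2  →[5↦6]→  3·6^3 + 3·6^2 + 3·6 + 2 = 776  −1 ⇒ G_4=775
G_4=775  [base 6] 3·6^3 + 3·6^2 + 3·6 + 1  →[6↦7]→  3·7^3 + 3·7^2 + 3·7 + 1 = 1198  −1 ⇒ G_5=1197
G_5=1197  [base 7] 3·7^3 + 3·7^2 + 3·7  →[7↦8]→  3·8^3 + 3·8^2 + 3·8 = 1752  −1 ⇒ G_6=1751
G_6=1751  [base 8] 3·8^3 + 3·8^2 + 2·8 + 7  →[8↦9]→  3·9^3 + 3·9^2 + 2·9 + 7 = 2455  −1 ⇒ G_7=2454
G_7=2454  [base 9] 3·9^3 + 3·9^2 + 2·9 + 6  →[9↦10]→  3·10^3 + 3·10^2 + 2·10 + 6 = 3326  −1 ⇒ G_8=3325

4383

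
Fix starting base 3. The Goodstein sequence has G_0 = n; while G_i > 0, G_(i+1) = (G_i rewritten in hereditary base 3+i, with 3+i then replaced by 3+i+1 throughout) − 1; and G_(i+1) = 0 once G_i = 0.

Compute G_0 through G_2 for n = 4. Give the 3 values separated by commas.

4, 4, 4

G_0=4  [base 3] 3 + 1  →[3↦4]→  4 + 1 = 5  −1 ⇒ G_1=4
G_1=4  [base 4] 4  →[4↦5]→  5 = 5  −1 ⇒ G_2=4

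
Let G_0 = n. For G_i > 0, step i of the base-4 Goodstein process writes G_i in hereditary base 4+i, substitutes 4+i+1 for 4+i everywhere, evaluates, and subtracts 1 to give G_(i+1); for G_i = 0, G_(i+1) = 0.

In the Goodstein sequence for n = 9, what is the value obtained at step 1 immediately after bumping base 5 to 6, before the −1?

12

G_0 = 9. HB_4(9) = 2·4 + 1. Bump = 11. G_1 = 10.
G_1 = 10. HB_5(10) = 2·5. Bump = 12. G_2 = 11.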